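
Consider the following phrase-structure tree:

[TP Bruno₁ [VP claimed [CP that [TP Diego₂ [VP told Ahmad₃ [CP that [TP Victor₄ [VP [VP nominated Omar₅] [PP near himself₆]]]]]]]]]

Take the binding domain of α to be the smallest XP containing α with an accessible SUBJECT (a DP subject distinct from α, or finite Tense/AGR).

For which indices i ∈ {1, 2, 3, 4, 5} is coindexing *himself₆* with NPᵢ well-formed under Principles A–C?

*himself* is an anaphor, so Principle A applies: it must be bound in its binding domain.
Binding domain of *himself₆*: the embedded TP, whose subject is Victor₄.
*Bruno₁* c-commands the anaphor but is outside its binding domain → cannot satisfy Principle A.
*Diego₂* c-commands the anaphor but is outside its binding domain → cannot satisfy Principle A.
*Ahmad₃* c-commands the anaphor but is outside its binding domain → cannot satisfy Principle A.
*Victor₄* c-commands the anaphor within its binding domain → licit binder.
*Omar₅* does not c-command the anaphor → cannot bind it.

{4}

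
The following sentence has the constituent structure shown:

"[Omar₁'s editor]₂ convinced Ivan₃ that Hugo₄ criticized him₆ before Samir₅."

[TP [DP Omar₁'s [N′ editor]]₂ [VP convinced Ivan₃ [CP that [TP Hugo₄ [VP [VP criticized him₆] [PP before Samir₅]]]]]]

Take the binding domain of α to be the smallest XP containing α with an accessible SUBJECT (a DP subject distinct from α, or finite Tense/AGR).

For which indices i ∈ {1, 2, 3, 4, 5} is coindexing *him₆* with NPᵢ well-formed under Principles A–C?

*him* is a pronoun, so Principle B applies: it must be free in its binding domain.
Binding domain of *him₆*: the embedded TP, whose subject is Hugo₄.
*Omar₁* and the pronoun do not c-command one another → neither Principle B nor Principle C is at stake; coindexation permitted.
*[Omar₁'s editor]₂* c-commands the pronoun but from outside its binding domain, and is not c-commanded by it → coindexation permitted.
*Ivan₃* c-commands the pronoun but from outside its binding domain, and is not c-commanded by it → coindexation permitted.
*Hugo₄* c-commands the pronoun within its binding domain → coindexation would violate Principle B.
*Samir₅* and the pronoun do not c-command one another → neither Principle B nor Principle C is at stake; coindexation permitted.

{1, 2, 3, 5}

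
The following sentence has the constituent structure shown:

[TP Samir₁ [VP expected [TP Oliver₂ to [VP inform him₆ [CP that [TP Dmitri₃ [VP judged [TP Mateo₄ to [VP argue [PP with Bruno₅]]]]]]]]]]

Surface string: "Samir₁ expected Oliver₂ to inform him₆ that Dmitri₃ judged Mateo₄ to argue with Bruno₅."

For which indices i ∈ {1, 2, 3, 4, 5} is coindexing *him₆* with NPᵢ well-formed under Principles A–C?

*him* is a pronoun, so Principle B applies: it must be free in its binding domain.
Binding domain of *him₆*: the embedded TP, whose subject is Oliver₂.
*Samir₁* c-commands the pronoun but from outside its binding domain, and is not c-commanded by it → coindexation permitted.
*Oliver₂* c-commands the pronoun within its binding domain → coindexation would violate Principle B.
*Dmitri₃*: the pronoun c-commands this R-expression → coindexation would violate Principle C on *Dmitri₃*.
*Mateo₄*: the pronoun c-commands this R-expression → coindexation would violate Principle C on *Mateo₄*.
*Bruno₅*: the pronoun c-commands this R-expression → coindexation would violate Principle C on *Bruno₅*.

{1}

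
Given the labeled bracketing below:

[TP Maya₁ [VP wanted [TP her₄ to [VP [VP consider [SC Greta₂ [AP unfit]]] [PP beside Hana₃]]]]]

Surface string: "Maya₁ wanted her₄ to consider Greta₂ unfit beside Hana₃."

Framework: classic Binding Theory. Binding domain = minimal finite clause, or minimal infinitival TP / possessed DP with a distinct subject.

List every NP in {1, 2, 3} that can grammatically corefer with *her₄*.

*her* is a pronoun, so Principle B applies: it must be free in its binding domain.
Binding domain of *her₄*: the matrix TP, whose subject is Maya₁.
*Maya₁* c-commands the pronoun within its binding domain → coindexation would violate Principle B.
*Greta₂*: the pronoun c-commands this R-expression → coindexation would violate Principle C on *Greta₂*.
*Hana₃*: the pronoun c-commands this R-expression → coindexation would violate Principle C on *Hana₃*.

none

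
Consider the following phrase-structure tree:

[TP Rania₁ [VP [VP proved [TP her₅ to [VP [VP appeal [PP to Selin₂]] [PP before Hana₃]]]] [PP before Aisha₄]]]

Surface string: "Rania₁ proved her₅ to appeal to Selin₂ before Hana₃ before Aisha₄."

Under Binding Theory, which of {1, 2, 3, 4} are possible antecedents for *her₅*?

{4}

*her* is a pronoun, so Principle B applies: it must be free in its binding domain.
Binding domain of *her₅*: the matrix TP, whose subject is Rania₁.
*Rania₁* c-commands the pronoun within its binding domain → coindexation would violate Principle B.
*Selin₂*: the pronoun c-commands this R-expression → coindexation would violate Principle C on *Selin₂*.
*Hana₃*: the pronoun c-commands this R-expression → coindexation would violate Principle C on *Hana₃*.
*Aisha₄* and the pronoun do not c-command one another → neither Principle B nor Principle C is at stake; coindexation permitted.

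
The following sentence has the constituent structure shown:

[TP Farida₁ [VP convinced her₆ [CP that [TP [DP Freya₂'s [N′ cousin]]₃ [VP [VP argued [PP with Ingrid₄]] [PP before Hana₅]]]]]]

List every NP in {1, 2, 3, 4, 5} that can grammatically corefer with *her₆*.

none

*her* is a pronoun, so Principle B applies: it must be free in its binding domain.
Binding domain of *her₆*: the matrix TP, whose subject is Farida₁.
*Farida₁* c-commands the pronoun within its binding domain → coindexation would violate Principle B.
*Freya₂*: the pronoun c-commands this R-expression → coindexation would violate Principle C on *Freya₂*.
*[Freya₂'s cousin]₃*: the pronoun c-commands this R-expression → coindexation would violate Principle C on *[Freya₂'s cousin]₃*.
*Ingrid₄*: the pronoun c-commands this R-expression → coindexation would violate Principle C on *Ingrid₄*.
*Hana₅*: the pronoun c-commands this R-expression → coindexation would violate Principle C on *Hana₅*.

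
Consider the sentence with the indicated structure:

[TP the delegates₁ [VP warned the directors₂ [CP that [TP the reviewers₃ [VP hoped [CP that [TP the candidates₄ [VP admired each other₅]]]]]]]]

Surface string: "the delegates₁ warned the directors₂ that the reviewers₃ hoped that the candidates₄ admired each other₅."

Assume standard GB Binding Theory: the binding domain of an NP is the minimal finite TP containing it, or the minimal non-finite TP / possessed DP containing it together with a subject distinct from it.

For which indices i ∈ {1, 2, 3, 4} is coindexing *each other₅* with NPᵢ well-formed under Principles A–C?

*each other* is an anaphor, so Principle A applies: it must be bound in its binding domain.
Binding domain of *each other₅*: the embedded TP, whose subject is the candidates₄.
*the delegates₁* c-commands the anaphor but is outside its binding domain → cannot satisfy Principle A.
*the directors₂* c-commands the anaphor but is outside its binding domain → cannot satisfy Principle A.
*the reviewers₃* c-commands the anaphor but is outside its binding domain → cannot satisfy Principle A.
*the candidates₄* c-commands the anaphor within its binding domain → licit binder.

{4}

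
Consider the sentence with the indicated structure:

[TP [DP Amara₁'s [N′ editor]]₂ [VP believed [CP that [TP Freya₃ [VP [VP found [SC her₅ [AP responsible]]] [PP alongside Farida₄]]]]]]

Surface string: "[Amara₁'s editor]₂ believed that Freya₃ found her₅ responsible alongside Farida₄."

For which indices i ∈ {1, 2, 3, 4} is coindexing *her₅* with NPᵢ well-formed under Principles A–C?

{1, 2, 4}

*her* is a pronoun, so Principle B applies: it must be free in its binding domain.
Binding domain of *her₅*: the embedded TP, whose subject is Freya₃.
*Amara₁* and the pronoun do not c-command one another → neither Principle B nor Principle C is at stake; coindexation permitted.
*[Amara₁'s editor]₂* c-commands the pronoun but from outside its binding domain, and is not c-commanded by it → coindexation permitted.
*Freya₃* c-commands the pronoun within its binding domain → coindexation would violate Principle B.
*Farida₄* and the pronoun do not c-command one another → neither Principle B nor Principle C is at stake; coindexation permitted.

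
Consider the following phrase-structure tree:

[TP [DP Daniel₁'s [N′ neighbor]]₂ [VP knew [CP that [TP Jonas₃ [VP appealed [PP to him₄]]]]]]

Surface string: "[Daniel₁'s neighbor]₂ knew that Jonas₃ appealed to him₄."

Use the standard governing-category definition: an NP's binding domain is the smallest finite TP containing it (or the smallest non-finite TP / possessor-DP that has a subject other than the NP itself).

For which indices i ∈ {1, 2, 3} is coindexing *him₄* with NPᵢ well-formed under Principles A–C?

{1, 2}

*him* is a pronoun, so Principle B applies: it must be free in its binding domain.
Binding domain of *him₄*: the embedded TP, whose subject is Jonas₃.
*Daniel₁* and the pronoun do not c-command one another → neither Principle B nor Principle C is at stake; coindexation permitted.
*[Daniel₁'s neighbor]₂* c-commands the pronoun but from outside its binding domain, and is not c-commanded by it → coindexation permitted.
*Jonas₃* c-commands the pronoun within its binding domain → coindexation would violate Principle B.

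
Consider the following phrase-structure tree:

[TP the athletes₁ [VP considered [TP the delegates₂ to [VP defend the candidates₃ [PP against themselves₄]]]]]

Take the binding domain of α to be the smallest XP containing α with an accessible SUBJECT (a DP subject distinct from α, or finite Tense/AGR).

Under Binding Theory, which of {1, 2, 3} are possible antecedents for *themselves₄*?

*themselves* is an anaphor, so Principle A applies: it must be bound in its binding domain.
Binding domain of *themselves₄*: the embedded TP, whose subject is the delegates₂.
*the athletes₁* c-commands the anaphor but is outside its binding domain → cannot satisfy Principle A.
*the delegates₂* c-commands the anaphor within its binding domain → licit binder.
*the candidates₃* c-commands the anaphor within its binding domain → licit binder.

{2, 3}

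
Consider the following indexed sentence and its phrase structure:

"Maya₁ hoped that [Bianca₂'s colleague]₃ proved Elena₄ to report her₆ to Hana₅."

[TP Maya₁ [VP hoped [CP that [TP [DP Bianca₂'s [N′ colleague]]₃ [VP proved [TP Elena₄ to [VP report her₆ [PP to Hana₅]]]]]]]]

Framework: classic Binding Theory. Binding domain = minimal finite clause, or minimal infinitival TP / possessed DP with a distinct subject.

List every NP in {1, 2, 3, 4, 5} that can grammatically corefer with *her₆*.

*her* is a pronoun, so Principle B applies: it must be free in its binding domain.
Binding domain of *her₆*: the embedded TP, whose subject is Elena₄.
*Maya₁* c-commands the pronoun but from outside its binding domain, and is not c-commanded by it → coindexation permitted.
*Bianca₂* and the pronoun do not c-command one another → neither Principle B nor Principle C is at stake; coindexation permitted.
*[Bianca₂'s colleague]₃* c-commands the pronoun but from outside its binding domain, and is not c-commanded by it → coindexation permitted.
*Elena₄* c-commands the pronoun within its binding domain → coindexation would violate Principle B.
*Hana₅*: the pronoun c-commands this R-expression → coindexation would violate Principle C on *Hana₅*.

{1, 2, 3}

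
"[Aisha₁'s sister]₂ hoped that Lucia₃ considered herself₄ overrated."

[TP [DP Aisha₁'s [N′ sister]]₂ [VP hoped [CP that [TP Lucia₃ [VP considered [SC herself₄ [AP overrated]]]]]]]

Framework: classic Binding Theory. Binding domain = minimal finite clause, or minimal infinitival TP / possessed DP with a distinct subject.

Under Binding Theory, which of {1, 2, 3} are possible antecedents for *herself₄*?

{3}

*herself* is an anaphor, so Principle A applies: it must be bound in its binding domain.
Binding domain of *herself₄*: the embedded TP, whose subject is Lucia₃.
*Aisha₁* does not c-command the anaphor → cannot bind it.
*[Aisha₁'s sister]₂* c-commands the anaphor but is outside its binding domain → cannot satisfy Principle A.
*Lucia₃* c-commands the anaphor within its binding domain → licit binder.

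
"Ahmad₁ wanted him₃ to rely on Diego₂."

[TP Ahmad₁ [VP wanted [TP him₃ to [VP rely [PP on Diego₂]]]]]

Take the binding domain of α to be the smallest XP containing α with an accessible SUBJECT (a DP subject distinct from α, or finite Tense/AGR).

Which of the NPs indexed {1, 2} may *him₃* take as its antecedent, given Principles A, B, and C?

none

*him* is a pronoun, so Principle B applies: it must be free in its binding domain.
Binding domain of *him₃*: the matrix TP, whose subject is Ahmad₁.
*Ahmad₁* c-commands the pronoun within its binding domain → coindexation would violate Principle B.
*Diego₂*: the pronoun c-commands this R-expression → coindexation would violate Principle C on *Diego₂*.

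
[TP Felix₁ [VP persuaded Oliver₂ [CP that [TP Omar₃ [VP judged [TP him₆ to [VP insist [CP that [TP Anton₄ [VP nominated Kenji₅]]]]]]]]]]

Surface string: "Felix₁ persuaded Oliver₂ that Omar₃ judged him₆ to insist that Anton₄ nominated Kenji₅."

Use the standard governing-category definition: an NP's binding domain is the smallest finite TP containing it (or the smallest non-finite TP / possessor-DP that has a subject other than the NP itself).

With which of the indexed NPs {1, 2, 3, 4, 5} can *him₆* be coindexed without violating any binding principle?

{1, 2}

*him* is a pronoun, so Principle B applies: it must be free in its binding domain.
Binding domain of *him₆*: the embedded TP, whose subject is Omar₃.
*Felix₁* c-commands the pronoun but from outside its binding domain, and is not c-commanded by it → coindexation permitted.
*Oliver₂* c-commands the pronoun but from outside its binding domain, and is not c-commanded by it → coindexation permitted.
*Omar₃* c-commands the pronoun within its binding domain → coindexation would violate Principle B.
*Anton₄*: the pronoun c-commands this R-expression → coindexation would violate Principle C on *Anton₄*.
*Kenji₅*: the pronoun c-commands this R-expression → coindexation would violate Principle C on *Kenji₅*.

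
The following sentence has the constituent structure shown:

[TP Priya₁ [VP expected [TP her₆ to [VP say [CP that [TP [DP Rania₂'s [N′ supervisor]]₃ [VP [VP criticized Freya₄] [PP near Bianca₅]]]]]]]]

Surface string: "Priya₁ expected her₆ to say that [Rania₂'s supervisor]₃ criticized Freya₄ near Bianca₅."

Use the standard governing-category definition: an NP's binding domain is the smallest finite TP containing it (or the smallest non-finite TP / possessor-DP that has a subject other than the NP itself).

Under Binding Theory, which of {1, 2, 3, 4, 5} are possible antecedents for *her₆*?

none

*her* is a pronoun, so Principle B applies: it must be free in its binding domain.
Binding domain of *her₆*: the matrix TP, whose subject is Priya₁.
*Priya₁* c-commands the pronoun within its binding domain → coindexation would violate Principle B.
*Rania₂*: the pronoun c-commands this R-expression → coindexation would violate Principle C on *Rania₂*.
*[Rania₂'s supervisor]₃*: the pronoun c-commands this R-expression → coindexation would violate Principle C on *[Rania₂'s supervisor]₃*.
*Freya₄*: the pronoun c-commands this R-expression → coindexation would violate Principle C on *Freya₄*.
*Bianca₅*: the pronoun c-commands this R-expression → coindexation would violate Principle C on *Bianca₅*.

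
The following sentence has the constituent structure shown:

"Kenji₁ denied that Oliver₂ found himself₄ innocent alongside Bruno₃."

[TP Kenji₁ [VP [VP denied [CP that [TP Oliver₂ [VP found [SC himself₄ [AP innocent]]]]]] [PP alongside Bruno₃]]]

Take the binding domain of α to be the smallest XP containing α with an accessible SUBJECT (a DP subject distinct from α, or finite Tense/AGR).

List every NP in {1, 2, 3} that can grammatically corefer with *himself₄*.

{2}

*himself* is an anaphor, so Principle A applies: it must be bound in its binding domain.
Binding domain of *himself₄*: the embedded TP, whose subject is Oliver₂.
*Kenji₁* c-commands the anaphor but is outside its binding domain → cannot satisfy Principle A.
*Oliver₂* c-commands the anaphor within its binding domain → licit binder.
*Bruno₃* does not c-command the anaphor → cannot bind it.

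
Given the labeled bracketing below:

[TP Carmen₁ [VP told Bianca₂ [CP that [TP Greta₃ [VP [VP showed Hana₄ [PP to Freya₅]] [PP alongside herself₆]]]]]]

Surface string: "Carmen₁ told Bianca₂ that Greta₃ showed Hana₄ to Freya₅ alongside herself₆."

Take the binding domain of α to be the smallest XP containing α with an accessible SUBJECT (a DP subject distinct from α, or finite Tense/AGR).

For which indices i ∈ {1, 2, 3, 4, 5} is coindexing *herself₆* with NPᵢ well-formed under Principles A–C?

{3}

*herself* is an anaphor, so Principle A applies: it must be bound in its binding domain.
Binding domain of *herself₆*: the embedded TP, whose subject is Greta₃.
*Carmen₁* c-commands the anaphor but is outside its binding domain → cannot satisfy Principle A.
*Bianca₂* c-commands the anaphor but is outside its binding domain → cannot satisfy Principle A.
*Greta₃* c-commands the anaphor within its binding domain → licit binder.
*Hana₄* does not c-command the anaphor → cannot bind it.
*Freya₅* does not c-command the anaphor → cannot bind it.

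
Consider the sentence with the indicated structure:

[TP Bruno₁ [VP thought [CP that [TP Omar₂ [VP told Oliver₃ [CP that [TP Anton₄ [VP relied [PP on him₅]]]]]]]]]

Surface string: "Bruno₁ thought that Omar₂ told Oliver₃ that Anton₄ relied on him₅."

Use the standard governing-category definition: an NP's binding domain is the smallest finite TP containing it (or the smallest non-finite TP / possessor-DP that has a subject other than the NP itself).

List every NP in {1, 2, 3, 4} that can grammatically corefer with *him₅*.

*him* is a pronoun, so Principle B applies: it must be free in its binding domain.
Binding domain of *him₅*: the embedded TP, whose subject is Anton₄.
*Bruno₁* c-commands the pronoun but from outside its binding domain, and is not c-commanded by it → coindexation permitted.
*Omar₂* c-commands the pronoun but from outside its binding domain, and is not c-commanded by it → coindexation permitted.
*Oliver₃* c-commands the pronoun but from outside its binding domain, and is not c-commanded by it → coindexation permitted.
*Anton₄* c-commands the pronoun within its binding domain → coindexation would violate Principle B.

{1, 2, 3}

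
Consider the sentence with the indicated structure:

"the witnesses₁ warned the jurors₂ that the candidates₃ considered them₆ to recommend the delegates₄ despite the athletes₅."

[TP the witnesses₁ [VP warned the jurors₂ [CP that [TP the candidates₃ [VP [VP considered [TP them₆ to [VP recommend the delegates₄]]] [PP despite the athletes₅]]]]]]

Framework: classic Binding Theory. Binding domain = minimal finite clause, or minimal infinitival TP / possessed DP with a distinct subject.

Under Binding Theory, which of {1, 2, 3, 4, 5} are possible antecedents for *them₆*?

{1, 2, 5}

*them* is a pronoun, so Principle B applies: it must be free in its binding domain.
Binding domain of *them₆*: the embedded TP, whose subject is the candidates₃.
*the witnesses₁* c-commands the pronoun but from outside its binding domain, and is not c-commanded by it → coindexation permitted.
*the jurors₂* c-commands the pronoun but from outside its binding domain, and is not c-commanded by it → coindexation permitted.
*the candidates₃* c-commands the pronoun within its binding domain → coindexation would violate Principle B.
*the delegates₄*: the pronoun c-commands this R-expression → coindexation would violate Principle C on *the delegates₄*.
*the athletes₅* and the pronoun do not c-command one another → neither Principle B nor Principle C is at stake; coindexation permitted.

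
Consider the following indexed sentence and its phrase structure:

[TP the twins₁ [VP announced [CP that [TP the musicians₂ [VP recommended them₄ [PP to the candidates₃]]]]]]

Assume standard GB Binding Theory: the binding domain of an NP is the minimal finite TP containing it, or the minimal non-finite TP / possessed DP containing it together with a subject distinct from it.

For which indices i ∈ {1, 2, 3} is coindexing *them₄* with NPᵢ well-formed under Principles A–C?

*them* is a pronoun, so Principle B applies: it must be free in its binding domain.
Binding domain of *them₄*: the embedded TP, whose subject is the musicians₂.
*the twins₁* c-commands the pronoun but from outside its binding domain, and is not c-commanded by it → coindexation permitted.
*the musicians₂* c-commands the pronoun within its binding domain → coindexation would violate Principle B.
*the candidates₃*: the pronoun c-commands this R-expression → coindexation would violate Principle C on *the candidates₃*.

{1}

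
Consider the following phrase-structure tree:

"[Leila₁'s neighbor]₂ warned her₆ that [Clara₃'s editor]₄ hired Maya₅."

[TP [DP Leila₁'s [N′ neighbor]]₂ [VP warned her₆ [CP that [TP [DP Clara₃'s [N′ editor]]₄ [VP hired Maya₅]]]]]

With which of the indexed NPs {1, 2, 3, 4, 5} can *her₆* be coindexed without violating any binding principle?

*her* is a pronoun, so Principle B applies: it must be free in its binding domain.
Binding domain of *her₆*: the matrix TP, whose subject is [Leila₁'s neighbor]₂.
*Leila₁* and the pronoun do not c-command one another → neither Principle B nor Principle C is at stake; coindexation permitted.
*[Leila₁'s neighbor]₂* c-commands the pronoun within its binding domain → coindexation would violate Principle B.
*Clara₃*: the pronoun c-commands this R-expression → coindexation would violate Principle C on *Clara₃*.
*[Clara₃'s editor]₄*: the pronoun c-commands this R-expression → coindexation would violate Principle C on *[Clara₃'s editor]₄*.
*Maya₅*: the pronoun c-commands this R-expression → coindexation would violate Principle C on *Maya₅*.

{1}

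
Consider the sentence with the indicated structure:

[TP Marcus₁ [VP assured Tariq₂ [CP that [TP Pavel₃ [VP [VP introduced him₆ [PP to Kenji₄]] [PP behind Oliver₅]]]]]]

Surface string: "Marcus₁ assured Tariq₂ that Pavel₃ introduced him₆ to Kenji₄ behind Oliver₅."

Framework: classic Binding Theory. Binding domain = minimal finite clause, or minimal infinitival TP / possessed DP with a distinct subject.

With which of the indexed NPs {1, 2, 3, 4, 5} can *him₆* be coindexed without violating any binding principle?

*him* is a pronoun, so Principle B applies: it must be free in its binding domain.
Binding domain of *him₆*: the embedded TP, whose subject is Pavel₃.
*Marcus₁* c-commands the pronoun but from outside its binding domain, and is not c-commanded by it → coindexation permitted.
*Tariq₂* c-commands the pronoun but from outside its binding domain, and is not c-commanded by it → coindexation permitted.
*Pavel₃* c-commands the pronoun within its binding domain → coindexation would violate Principle B.
*Kenji₄*: the pronoun c-commands this R-expression → coindexation would violate Principle C on *Kenji₄*.
*Oliver₅* and the pronoun do not c-command one another → neither Principle B nor Principle C is at stake; coindexation permitted.

{1, 2, 5}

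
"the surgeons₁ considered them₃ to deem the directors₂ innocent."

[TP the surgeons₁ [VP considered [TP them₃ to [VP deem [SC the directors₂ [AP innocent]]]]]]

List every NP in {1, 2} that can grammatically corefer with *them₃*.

*them* is a pronoun, so Principle B applies: it must be free in its binding domain.
Binding domain of *them₃*: the matrix TP, whose subject is the surgeons₁.
*the surgeons₁* c-commands the pronoun within its binding domain → coindexation would violate Principle B.
*the directors₂*: the pronoun c-commands this R-expression → coindexation would violate Principle C on *the directors₂*.

none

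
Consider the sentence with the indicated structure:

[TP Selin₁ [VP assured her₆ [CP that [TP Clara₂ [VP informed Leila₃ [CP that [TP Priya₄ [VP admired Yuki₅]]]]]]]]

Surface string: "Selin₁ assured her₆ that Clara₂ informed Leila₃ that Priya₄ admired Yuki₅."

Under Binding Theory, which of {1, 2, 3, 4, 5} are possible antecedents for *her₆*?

*her* is a pronoun, so Principle B applies: it must be free in its binding domain.
Binding domain of *her₆*: the matrix TP, whose subject is Selin₁.
*Selin₁* c-commands the pronoun within its binding domain → coindexation would violate Principle B.
*Clara₂*: the pronoun c-commands this R-expression → coindexation would violate Principle C on *Clara₂*.
*Leila₃*: the pronoun c-commands this R-expression → coindexation would violate Principle C on *Leila₃*.
*Priya₄*: the pronoun c-commands this R-expression → coindexation would violate Principle C on *Priya₄*.
*Yuki₅*: the pronoun c-commands this R-expression → coindexation would violate Principle C on *Yuki₅*.

none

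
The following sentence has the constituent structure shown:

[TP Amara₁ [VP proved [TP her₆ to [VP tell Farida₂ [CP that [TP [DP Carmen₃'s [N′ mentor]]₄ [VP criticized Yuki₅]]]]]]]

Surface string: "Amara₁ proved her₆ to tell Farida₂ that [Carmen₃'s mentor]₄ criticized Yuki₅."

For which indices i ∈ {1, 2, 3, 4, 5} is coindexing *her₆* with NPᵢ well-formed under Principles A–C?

none

*her* is a pronoun, so Principle B applies: it must be free in its binding domain.
Binding domain of *her₆*: the matrix TP, whose subject is Amara₁.
*Amara₁* c-commands the pronoun within its binding domain → coindexation would violate Principle B.
*Farida₂*: the pronoun c-commands this R-expression → coindexation would violate Principle C on *Farida₂*.
*Carmen₃*: the pronoun c-commands this R-expression → coindexation would violate Principle C on *Carmen₃*.
*[Carmen₃'s mentor]₄*: the pronoun c-commands this R-expression → coindexation would violate Principle C on *[Carmen₃'s mentor]₄*.
*Yuki₅*: the pronoun c-commands this R-expression → coindexation would violate Principle C on *Yuki₅*.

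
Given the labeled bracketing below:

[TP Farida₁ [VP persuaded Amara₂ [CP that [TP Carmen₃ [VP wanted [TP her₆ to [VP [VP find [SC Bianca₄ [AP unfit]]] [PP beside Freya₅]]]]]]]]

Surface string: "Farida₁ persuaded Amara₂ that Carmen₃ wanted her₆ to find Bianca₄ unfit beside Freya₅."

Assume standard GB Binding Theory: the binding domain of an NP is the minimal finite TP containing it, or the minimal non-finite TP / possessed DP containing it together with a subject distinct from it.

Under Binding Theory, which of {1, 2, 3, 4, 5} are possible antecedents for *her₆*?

*her* is a pronoun, so Principle B applies: it must be free in its binding domain.
Binding domain of *her₆*: the embedded TP, whose subject is Carmen₃.
*Farida₁* c-commands the pronoun but from outside its binding domain, and is not c-commanded by it → coindexation permitted.
*Amara₂* c-commands the pronoun but from outside its binding domain, and is not c-commanded by it → coindexation permitted.
*Carmen₃* c-commands the pronoun within its binding domain → coindexation would violate Principle B.
*Bianca₄*: the pronoun c-commands this R-expression → coindexation would violate Principle C on *Bianca₄*.
*Freya₅*: the pronoun c-commands this R-expression → coindexation would violate Principle C on *Freya₅*.

{1, 2}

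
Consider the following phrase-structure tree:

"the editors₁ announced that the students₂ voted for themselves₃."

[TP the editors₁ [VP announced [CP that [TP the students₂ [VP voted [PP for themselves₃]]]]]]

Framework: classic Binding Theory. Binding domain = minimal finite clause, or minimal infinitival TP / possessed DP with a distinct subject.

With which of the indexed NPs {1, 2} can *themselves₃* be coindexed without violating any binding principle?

{2}

*themselves* is an anaphor, so Principle A applies: it must be bound in its binding domain.
Binding domain of *themselves₃*: the embedded TP, whose subject is the students₂.
*the editors₁* c-commands the anaphor but is outside its binding domain → cannot satisfy Principle A.
*the students₂* c-commands the anaphor within its binding domain → licit binder.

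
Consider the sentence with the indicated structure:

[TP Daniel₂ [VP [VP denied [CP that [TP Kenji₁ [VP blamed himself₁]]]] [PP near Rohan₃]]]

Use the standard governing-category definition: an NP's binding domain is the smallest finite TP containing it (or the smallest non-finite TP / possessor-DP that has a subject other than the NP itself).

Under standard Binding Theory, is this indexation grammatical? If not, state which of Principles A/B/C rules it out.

The two coindexed NPs are *Kenji₁* and *himself₁*.
*himself₁* is an anaphor; its binding domain is the embedded TP, whose subject is Kenji₁. *Kenji₁* c-commands it within that domain and shares its index, so Principle A is satisfied.
*Kenji₁* is an R-expression; *himself₁* does not c-command it, and no other NP shares its index, so Principle C is satisfied.
All principles are respected.

grammatical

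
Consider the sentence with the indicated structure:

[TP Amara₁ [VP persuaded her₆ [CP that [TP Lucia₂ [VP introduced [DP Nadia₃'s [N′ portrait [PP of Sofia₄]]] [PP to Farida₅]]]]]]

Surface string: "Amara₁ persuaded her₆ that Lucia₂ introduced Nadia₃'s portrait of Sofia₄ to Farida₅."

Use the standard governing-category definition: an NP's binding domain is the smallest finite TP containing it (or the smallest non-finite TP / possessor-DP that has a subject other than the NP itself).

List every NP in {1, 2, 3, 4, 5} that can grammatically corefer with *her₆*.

none

*her* is a pronoun, so Principle B applies: it must be free in its binding domain.
Binding domain of *her₆*: the matrix TP, whose subject is Amara₁.
*Amara₁* c-commands the pronoun within its binding domain → coindexation would violate Principle B.
*Lucia₂*: the pronoun c-commands this R-expression → coindexation would violate Principle C on *Lucia₂*.
*Nadia₃*: the pronoun c-commands this R-expression → coindexation would violate Principle C on *Nadia₃*.
*Sofia₄*: the pronoun c-commands this R-expression → coindexation would violate Principle C on *Sofia₄*.
*Farida₅*: the pronoun c-commands this R-expression → coindexation would violate Principle C on *Farida₅*.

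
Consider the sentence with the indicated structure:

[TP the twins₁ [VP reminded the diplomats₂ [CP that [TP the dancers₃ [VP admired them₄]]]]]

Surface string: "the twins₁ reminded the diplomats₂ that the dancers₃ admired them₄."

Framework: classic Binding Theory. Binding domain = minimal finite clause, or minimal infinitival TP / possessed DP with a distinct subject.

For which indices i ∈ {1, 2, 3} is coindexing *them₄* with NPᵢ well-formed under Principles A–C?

{1, 2}

*them* is a pronoun, so Principle B applies: it must be free in its binding domain.
Binding domain of *them₄*: the embedded TP, whose subject is the dancers₃.
*the twins₁* c-commands the pronoun but from outside its binding domain, and is not c-commanded by it → coindexation permitted.
*the diplomats₂* c-commands the pronoun but from outside its binding domain, and is not c-commanded by it → coindexation permitted.
*the dancers₃* c-commands the pronoun within its binding domain → coindexation would violate Principle B.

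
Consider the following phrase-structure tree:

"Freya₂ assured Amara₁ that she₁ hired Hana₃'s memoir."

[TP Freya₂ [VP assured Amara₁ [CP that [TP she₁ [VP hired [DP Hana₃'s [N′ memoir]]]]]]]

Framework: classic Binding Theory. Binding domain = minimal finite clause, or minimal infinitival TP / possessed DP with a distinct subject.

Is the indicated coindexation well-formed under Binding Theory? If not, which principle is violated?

grammatical

The two coindexed NPs are *Amara₁* and *she₁*.
*she₁* is a pronoun; nothing c-commands it within its binding domain (the embedded TP.), so Principle B holds trivially.
*Amara₁* is an R-expression; *she₁* does not c-command it, and no other NP shares its index, so Principle C is satisfied.
All principles are respected.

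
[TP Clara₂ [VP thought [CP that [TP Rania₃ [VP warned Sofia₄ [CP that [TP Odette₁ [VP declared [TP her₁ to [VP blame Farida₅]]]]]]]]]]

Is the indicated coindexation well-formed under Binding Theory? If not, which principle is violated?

The two coindexed NPs are *Odette₁* and *her₁*.
*her₁* is a pronoun. Its binding domain is the embedded TP, whose subject is Odette₁.
*Odette₁* c-commands it within that domain and carries the same index.
The pronoun is locally bound → Principle B violation.

Principle B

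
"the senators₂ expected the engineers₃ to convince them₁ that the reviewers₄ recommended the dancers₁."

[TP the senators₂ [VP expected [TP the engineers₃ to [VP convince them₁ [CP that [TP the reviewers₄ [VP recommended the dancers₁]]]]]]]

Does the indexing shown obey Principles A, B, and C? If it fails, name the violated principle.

The two coindexed NPs are *them₁* and *the dancers₁*.
*the dancers₁* is an R-expression. Principle C requires it to be free everywhere.
*them₁* c-commands it and carries the same index.
The R-expression is bound → Principle C violation.

Principle C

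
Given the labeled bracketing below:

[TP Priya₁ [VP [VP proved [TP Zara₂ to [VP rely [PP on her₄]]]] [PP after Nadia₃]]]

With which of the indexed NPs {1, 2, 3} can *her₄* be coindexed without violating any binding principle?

*her* is a pronoun, so Principle B applies: it must be free in its binding domain.
Binding domain of *her₄*: the embedded TP, whose subject is Zara₂.
*Priya₁* c-commands the pronoun but from outside its binding domain, and is not c-commanded by it → coindexation permitted.
*Zara₂* c-commands the pronoun within its binding domain → coindexation would violate Principle B.
*Nadia₃* and the pronoun do not c-command one another → neither Principle B nor Principle C is at stake; coindexation permitted.

{1, 3}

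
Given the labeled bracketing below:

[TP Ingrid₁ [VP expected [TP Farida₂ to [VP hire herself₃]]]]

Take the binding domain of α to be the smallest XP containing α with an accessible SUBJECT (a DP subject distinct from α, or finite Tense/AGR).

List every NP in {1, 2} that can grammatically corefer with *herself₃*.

*herself* is an anaphor, so Principle A applies: it must be bound in its binding domain.
Binding domain of *herself₃*: the embedded TP, whose subject is Farida₂.
*Ingrid₁* c-commands the anaphor but is outside its binding domain → cannot satisfy Principle A.
*Farida₂* c-commands the anaphor within its binding domain → licit binder.

{2}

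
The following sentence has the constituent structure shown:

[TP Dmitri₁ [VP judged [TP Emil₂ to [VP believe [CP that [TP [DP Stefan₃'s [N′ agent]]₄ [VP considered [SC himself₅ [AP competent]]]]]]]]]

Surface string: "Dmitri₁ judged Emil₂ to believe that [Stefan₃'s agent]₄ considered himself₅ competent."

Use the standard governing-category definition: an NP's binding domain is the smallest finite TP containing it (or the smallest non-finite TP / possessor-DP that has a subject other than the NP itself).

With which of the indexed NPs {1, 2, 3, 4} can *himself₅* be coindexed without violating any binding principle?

*himself* is an anaphor, so Principle A applies: it must be bound in its binding domain.
Binding domain of *himself₅*: the embedded TP, whose subject is [Stefan₃'s agent]₄.
*Dmitri₁* c-commands the anaphor but is outside its binding domain → cannot satisfy Principle A.
*Emil₂* c-commands the anaphor but is outside its binding domain → cannot satisfy Principle A.
*Stefan₃* does not c-command the anaphor → cannot bind it.
*[Stefan₃'s agent]₄* c-commands the anaphor within its binding domain → licit binder.

{4}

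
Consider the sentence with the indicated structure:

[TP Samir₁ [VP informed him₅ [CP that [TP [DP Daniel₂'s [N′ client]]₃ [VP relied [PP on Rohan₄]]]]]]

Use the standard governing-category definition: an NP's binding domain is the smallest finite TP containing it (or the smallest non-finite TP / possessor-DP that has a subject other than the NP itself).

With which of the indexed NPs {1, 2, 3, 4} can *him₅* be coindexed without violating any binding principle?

none

*him* is a pronoun, so Principle B applies: it must be free in its binding domain.
Binding domain of *him₅*: the matrix TP, whose subject is Samir₁.
*Samir₁* c-commands the pronoun within its binding domain → coindexation would violate Principle B.
*Daniel₂*: the pronoun c-commands this R-expression → coindexation would violate Principle C on *Daniel₂*.
*[Daniel₂'s client]₃*: the pronoun c-commands this R-expression → coindexation would violate Principle C on *[Daniel₂'s client]₃*.
*Rohan₄*: the pronoun c-commands this R-expression → coindexation would violate Principle C on *Rohan₄*.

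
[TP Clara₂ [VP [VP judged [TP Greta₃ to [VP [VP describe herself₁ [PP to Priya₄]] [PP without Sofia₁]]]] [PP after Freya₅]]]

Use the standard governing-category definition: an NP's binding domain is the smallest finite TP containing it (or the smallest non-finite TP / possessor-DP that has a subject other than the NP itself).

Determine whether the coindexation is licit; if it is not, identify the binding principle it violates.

The two coindexed NPs are *Sofia₁* and *herself₁*.
*herself₁* is an anaphor. Principle A requires it to be bound within its binding domain — the embedded TP, whose subject is Greta₃.
Within that domain it is c-commanded by *Greta₃*, which does not share its index.
*Sofia₁* does not c-command the anaphor at all.
The anaphor is unbound in its domain → Principle A violation.

Principle A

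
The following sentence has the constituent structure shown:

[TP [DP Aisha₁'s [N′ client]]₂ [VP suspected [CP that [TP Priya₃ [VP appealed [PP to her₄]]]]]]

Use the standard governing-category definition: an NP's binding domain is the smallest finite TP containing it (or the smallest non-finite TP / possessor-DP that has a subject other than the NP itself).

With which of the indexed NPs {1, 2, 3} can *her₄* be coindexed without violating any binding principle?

*her* is a pronoun, so Principle B applies: it must be free in its binding domain.
Binding domain of *her₄*: the embedded TP, whose subject is Priya₃.
*Aisha₁* and the pronoun do not c-command one another → neither Principle B nor Principle C is at stake; coindexation permitted.
*[Aisha₁'s client]₂* c-commands the pronoun but from outside its binding domain, and is not c-commanded by it → coindexation permitted.
*Priya₃* c-commands the pronoun within its binding domain → coindexation would violate Principle B.

{1, 2}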